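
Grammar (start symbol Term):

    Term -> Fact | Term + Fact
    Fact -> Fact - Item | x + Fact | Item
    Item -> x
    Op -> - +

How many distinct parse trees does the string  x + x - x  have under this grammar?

Parse trees for x + x - x:
  [Term [Fact [Fact x + [Fact [Item x]]] - [Item x]]]
  [Term [Fact x + [Fact [Fact [Item x]] - [Item x]]]]
  [Term [Term [Fact [Item x]]] + [Fact [Fact [Item x]] - [Item x]]]

3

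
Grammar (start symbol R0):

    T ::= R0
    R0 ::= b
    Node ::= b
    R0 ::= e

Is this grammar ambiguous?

(Node, T are unreachable from R0, so their rules don't affect L(R0).) Restricted to the reachable nonterminals, every rule has the form A → t or A → t B, and no two rules for the same A share a first terminal. The grammar encodes a DFA — one run per string.

Unambiguous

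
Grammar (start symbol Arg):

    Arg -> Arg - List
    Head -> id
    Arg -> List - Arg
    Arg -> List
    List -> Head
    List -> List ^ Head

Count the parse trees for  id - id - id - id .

8

Parse trees for id - id - id - id:
  [Arg [Arg [Arg [Arg [List [Head id]]] - [List [Head id]]] - [List [Head id]]] - [List [Head id]]]
  [Arg [Arg [Arg [List [Head id]] - [Arg [List [Head id]]]] - [List [Head id]]] - [List [Head id]]]
  [Arg [Arg [List [Head id]] - [Arg [Arg [List [Head id]]] - [List [Head id]]]] - [List [Head id]]]
  [Arg [Arg [List [Head id]] - [Arg [List [Head id]] - [Arg [List [Head id]]]]] - [List [Head id]]]
  [Arg [List [Head id]] - [Arg [Arg [Arg [List [Head id]]] - [List [Head id]]] - [List [Head id]]]]
  [Arg [List [Head id]] - [Arg [Arg [List [Head id]] - [Arg [List [Head id]]]] - [List [Head id]]]]
  [Arg [List [Head id]] - [Arg [List [Head id]] - [Arg [Arg [List [Head id]]] - [List [Head id]]]]]
  [Arg [List [Head id]] - [Arg [List [Head id]] - [Arg [List [Head id]] - [Arg [List [Head id]]]]]]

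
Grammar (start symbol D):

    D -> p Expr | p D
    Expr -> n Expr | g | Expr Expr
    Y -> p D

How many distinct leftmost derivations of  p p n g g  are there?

2

Parse trees for p p n g g:
  [D p [D p [Expr n [Expr [Expr g] [Expr g]]]]]
  [D p [D p [Expr [Expr n [Expr g]] [Expr g]]]]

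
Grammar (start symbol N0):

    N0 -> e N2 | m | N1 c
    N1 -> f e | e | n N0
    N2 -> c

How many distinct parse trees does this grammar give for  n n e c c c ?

Parse trees for n n e c c c:
  [N0 [N1 n [N0 [N1 n [N0 e [N2 c]]] c]] c]
  [N0 [N1 n [N0 [N1 n [N0 [N1 e] c]] c]] c]

2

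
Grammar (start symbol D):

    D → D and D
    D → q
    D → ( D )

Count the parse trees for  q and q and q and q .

5

Parse trees for q and q and q and q:
  [D [D q] and [D [D q] and [D [D q] and [D q]]]]
  [D [D q] and [D [D [D q] and [D q]] and [D q]]]
  [D [D [D q] and [D q]] and [D [D q] and [D q]]]
  [D [D [D q] and [D [D q] and [D q]]] and [D q]]
  [D [D [D [D q] and [D q]] and [D q]] and [D q]]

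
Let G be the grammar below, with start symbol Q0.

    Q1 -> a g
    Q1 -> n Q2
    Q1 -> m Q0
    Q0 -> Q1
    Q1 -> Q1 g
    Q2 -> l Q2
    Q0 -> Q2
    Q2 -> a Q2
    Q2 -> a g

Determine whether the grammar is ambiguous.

Ambiguous

Witness: a g

Derivation 1: Q0 ⇒ Q1 ⇒ a g
Derivation 2: Q0 ⇒ Q2 ⇒ a g

Two distinct leftmost derivations for the same string.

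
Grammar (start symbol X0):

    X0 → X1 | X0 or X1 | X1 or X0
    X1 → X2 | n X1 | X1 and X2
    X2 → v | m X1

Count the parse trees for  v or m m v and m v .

Parse trees for v or m m v and m v:
  [X0 [X0 [X1 [X2 v]]] or [X1 [X2 m [X1 [X2 m [X1 [X1 [X2 v]] and [X2 m [X1 [X2 v]]]]]]]]]
  [X0 [X0 [X1 [X2 v]]] or [X1 [X2 m [X1 [X1 [X2 m [X1 [X2 v]]]] and [X2 m [X1 [X2 v]]]]]]]
  [X0 [X0 [X1 [X2 v]]] or [X1 [X1 [X2 m [X1 [X2 m [X1 [X2 v]]]]]] and [X2 m [X1 [X2 v]]]]]
  [X0 [X1 [X2 v]] or [X0 [X1 [X2 m [X1 [X2 m [X1 [X1 [X2 v]] and [X2 m [X1 [X2 v]]]]]]]]]]
  [X0 [X1 [X2 v]] or [X0 [X1 [X2 m [X1 [X1 [X2 m [X1 [X2 v]]]] and [X2 m [X1 [X2 v]]]]]]]]
  [X0 [X1 [X2 v]] or [X0 [X1 [X1 [X2 m [X1 [X2 m [X1 [X2 v]]]]]] and [X2 m [X1 [X2 v]]]]]]

6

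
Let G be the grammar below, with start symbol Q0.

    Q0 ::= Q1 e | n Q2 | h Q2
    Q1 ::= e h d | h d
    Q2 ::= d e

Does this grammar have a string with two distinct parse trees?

Witness: h d e

Derivation 1: Q0 ⇒ Q1 e ⇒ h d e
Derivation 2: Q0 ⇒ h Q2 ⇒ h d e

Two distinct leftmost derivations for the same string.

Ambiguous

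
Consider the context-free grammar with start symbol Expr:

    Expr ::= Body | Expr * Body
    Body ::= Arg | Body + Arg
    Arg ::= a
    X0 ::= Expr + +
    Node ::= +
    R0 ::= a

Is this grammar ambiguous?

(X0, Node, R0 are unreachable from Expr, so their rules don't affect L(Expr).) The grammar is stratified — Expr handles '*' (left-recursive), Body handles '+', Arg atoms. Each operator has a fixed associativity and precedence level, so every string has one parse.

Unambiguous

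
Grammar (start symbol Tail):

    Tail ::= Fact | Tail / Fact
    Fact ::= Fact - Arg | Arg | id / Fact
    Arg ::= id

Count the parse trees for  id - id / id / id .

2

Parse trees for id - id / id / id:
  [Tail [Tail [Fact [Fact [Arg id]] - [Arg id]]] / [Fact id / [Fact [Arg id]]]]
  [Tail [Tail [Tail [Fact [Fact [Arg id]] - [Arg id]]] / [Fact [Arg id]]] / [Fact [Arg id]]]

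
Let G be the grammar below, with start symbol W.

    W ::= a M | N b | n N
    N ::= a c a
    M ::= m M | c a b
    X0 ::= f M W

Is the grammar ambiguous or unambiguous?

Witness: a c a b

Derivation 1: W ⇒ a M ⇒ a c a b
Derivation 2: W ⇒ N b ⇒ a c a b

Two distinct leftmost derivations for the same string.

Ambiguous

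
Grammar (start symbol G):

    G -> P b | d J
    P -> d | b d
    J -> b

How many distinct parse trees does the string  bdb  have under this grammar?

1

Parse trees for bdb:
  [G [P b d] b]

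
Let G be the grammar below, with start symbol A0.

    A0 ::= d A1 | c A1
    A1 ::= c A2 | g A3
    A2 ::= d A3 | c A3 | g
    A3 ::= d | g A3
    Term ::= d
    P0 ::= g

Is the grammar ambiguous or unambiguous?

Unambiguous

(Term, P0 are unreachable from A0, so their rules don't affect L(A0).) The reachable rules are right-linear with at most one rule per (nonterminal, next-terminal) pair. Each input token forces the next rule, so parsing is deterministic.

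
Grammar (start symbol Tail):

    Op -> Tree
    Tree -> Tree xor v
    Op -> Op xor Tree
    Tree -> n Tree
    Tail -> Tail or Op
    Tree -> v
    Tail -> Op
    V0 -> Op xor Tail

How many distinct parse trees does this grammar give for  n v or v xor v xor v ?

4

Parse trees for n v or v xor v xor v:
  [Tail [Tail [Op [Tree n [Tree v]]]] or [Op [Tree [Tree [Tree v] xor v] xor v]]]
  [Tail [Tail [Op [Tree n [Tree v]]]] or [Op [Op [Tree v]] xor [Tree [Tree v] xor v]]]
  [Tail [Tail [Op [Tree n [Tree v]]]] or [Op [Op [Tree [Tree v] xor v]] xor [Tree v]]]
  [Tail [Tail [Op [Tree n [Tree v]]]] or [Op [Op [Op [Tree v]] xor [Tree v]] xor [Tree v]]]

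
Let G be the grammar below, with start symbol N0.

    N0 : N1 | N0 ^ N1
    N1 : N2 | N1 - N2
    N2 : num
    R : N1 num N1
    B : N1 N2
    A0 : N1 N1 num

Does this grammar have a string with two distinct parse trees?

Unambiguous

Only N0, N1, N2 are reachable from N0; ignoring the rest: N0 → N0 ^ N1 | N1  ;  N1 → N1 - N2 | N2  — a left-associative chain with N2 at the bottom. Each string factors uniquely by precedence.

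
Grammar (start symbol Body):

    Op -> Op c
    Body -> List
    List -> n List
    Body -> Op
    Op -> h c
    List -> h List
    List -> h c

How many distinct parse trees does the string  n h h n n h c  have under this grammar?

1

Parse trees for n h h n n h c:
  [Body [List n [List h [List h [List n [List n [List h c]]]]]]]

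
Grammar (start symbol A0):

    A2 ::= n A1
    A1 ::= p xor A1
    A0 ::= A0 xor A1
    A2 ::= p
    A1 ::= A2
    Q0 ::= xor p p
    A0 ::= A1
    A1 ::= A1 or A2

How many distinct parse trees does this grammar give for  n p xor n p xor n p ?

Parse trees for n p xor n p xor n p:
  [A0 [A0 [A1 [A2 n [A1 [A2 p]]]]] xor [A1 [A2 n [A1 p xor [A1 [A2 n [A1 [A2 p]]]]]]]]
  [A0 [A0 [A0 [A1 [A2 n [A1 [A2 p]]]]] xor [A1 [A2 n [A1 [A2 p]]]]] xor [A1 [A2 n [A1 [A2 p]]]]]
  [A0 [A0 [A1 [A2 n [A1 p xor [A1 [A2 n [A1 [A2 p]]]]]]]] xor [A1 [A2 n [A1 [A2 p]]]]]
  [A0 [A1 [A2 n [A1 p xor [A1 [A2 n [A1 p xor [A1 [A2 n [A1 [A2 p]]]]]]]]]]]

4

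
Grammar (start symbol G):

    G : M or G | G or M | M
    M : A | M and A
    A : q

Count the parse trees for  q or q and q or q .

Parse trees for q or q and q or q:
  [G [M [A q]] or [G [M [M [A q]] and [A q]] or [G [M [A q]]]]]
  [G [M [A q]] or [G [G [M [M [A q]] and [A q]]] or [M [A q]]]]
  [G [G [M [A q]] or [G [M [M [A q]] and [A q]]]] or [M [A q]]]
  [G [G [G [M [A q]]] or [M [M [A q]] and [A q]]] or [M [A q]]]

4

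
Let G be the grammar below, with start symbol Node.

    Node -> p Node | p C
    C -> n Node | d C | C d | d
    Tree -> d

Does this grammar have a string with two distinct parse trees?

Ambiguous

Witness: p d d

Derivation 1: Node ⇒ p C ⇒ p d C ⇒ p d d
Derivation 2: Node ⇒ p C ⇒ p C d ⇒ p d d

Two distinct leftmost derivations for the same string.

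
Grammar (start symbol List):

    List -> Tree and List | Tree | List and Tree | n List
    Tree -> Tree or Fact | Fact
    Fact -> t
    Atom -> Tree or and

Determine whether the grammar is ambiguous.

Ambiguous

Witness: t and t

Derivation 1: List ⇒ Tree and List ⇒ Fact and List ⇒ t and List ⇒ t and Tree ⇒ t and Fact ⇒ t and t
Derivation 2: List ⇒ List and Tree ⇒ Tree and Tree ⇒ Fact and Tree ⇒ t and Tree ⇒ t and Fact ⇒ t and t

Two distinct leftmost derivations for the same string.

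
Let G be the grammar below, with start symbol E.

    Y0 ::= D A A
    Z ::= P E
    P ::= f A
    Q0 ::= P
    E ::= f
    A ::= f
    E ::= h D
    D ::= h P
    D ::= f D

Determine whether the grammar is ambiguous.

Unambiguous

Only E, D, P, A are reachable from E; ignoring the rest: Restricted to the reachable nonterminals, every rule has the form A → t or A → t B, and no two rules for the same A share a first terminal. The grammar encodes a DFA — one run per string.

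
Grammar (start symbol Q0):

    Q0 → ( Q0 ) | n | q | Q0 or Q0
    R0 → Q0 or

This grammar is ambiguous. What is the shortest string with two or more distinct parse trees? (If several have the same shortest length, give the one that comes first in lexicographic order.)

n or n or n

length 1: no string has ≥2 trees
length 3: no string has ≥2 trees
length 5: n or n or n has 2 parse trees

Two derivations of n or n or n:
  Q0 ⇒ Q0 or Q0 ⇒ n or Q0 ⇒ n or Q0 or Q0 ⇒ n or n or Q0 ⇒ n or n or n
  Q0 ⇒ Q0 or Q0 ⇒ Q0 or Q0 or Q0 ⇒ n or Q0 or Q0 ⇒ n or n or Q0 ⇒ n or n or n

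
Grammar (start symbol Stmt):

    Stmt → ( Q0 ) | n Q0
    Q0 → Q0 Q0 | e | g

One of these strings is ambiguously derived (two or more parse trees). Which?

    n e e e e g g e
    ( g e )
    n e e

n e e e e g g e: 132 trees
( g e ): 1 tree
n e e: 1 tree

n e e e e g g e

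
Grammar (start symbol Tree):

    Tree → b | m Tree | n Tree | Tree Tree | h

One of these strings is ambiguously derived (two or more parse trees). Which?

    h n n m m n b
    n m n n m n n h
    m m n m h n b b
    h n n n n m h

m m n m h n b b

h n n m m n b: 1 tree
n m n n m n n h: 1 tree
m m n m h n b b: 25 trees
h n n n n m h: 1 tree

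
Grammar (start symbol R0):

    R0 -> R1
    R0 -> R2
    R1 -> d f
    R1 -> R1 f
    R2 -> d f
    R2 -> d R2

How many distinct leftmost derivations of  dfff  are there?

Parse trees for dfff:
  [R0 [R1 [R1 [R1 d f] f] f]]

1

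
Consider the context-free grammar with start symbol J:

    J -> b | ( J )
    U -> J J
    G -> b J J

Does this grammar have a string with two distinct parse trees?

Unambiguous

Only J is reachable from J; ignoring the rest: Each string is a nest of matched brackets around a single atom. An opening bracket forces the recursive rule; an atom forces the base rule.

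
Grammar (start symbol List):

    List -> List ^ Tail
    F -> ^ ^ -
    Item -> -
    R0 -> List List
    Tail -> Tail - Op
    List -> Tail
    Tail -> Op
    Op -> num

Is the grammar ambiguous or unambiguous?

(R0, F, Item are unreachable from List, so their rules don't affect L(List).) This is a standard precedence ladder (List over Tail over Op), with each level left-recursive on its own operator ('^' at List, '-' at Tail). That structure is LR(1), hence unambiguous.

Unambiguous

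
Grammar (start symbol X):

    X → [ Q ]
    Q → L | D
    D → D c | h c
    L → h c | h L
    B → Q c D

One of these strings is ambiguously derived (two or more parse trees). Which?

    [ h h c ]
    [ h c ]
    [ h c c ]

[ h c ]

[ h h c ]: 1 tree
[ h c ]: 2 trees
[ h c c ]: 1 tree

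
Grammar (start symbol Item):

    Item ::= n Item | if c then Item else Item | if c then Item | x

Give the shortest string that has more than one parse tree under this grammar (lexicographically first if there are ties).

length 1: no string has ≥2 trees
length 2: no string has ≥2 trees
length 3: no string has ≥2 trees
length 4: no string has ≥2 trees
length 5: no string has ≥2 trees
length 6: no string has ≥2 trees
length 7: no string has ≥2 trees
length 8: no string has ≥2 trees
length 9: if c then if c then x else x has 2 parse trees

Two derivations of if c then if c then x else x:
  Item ⇒ if c then Item else Item ⇒ if c then if c then Item else Item ⇒ if c then if c then x else Item ⇒ if c then if c then x else x
  Item ⇒ if c then Item ⇒ if c then if c then Item else Item ⇒ if c then if c then x else Item ⇒ if c then if c then x else x

if c then if c then x else x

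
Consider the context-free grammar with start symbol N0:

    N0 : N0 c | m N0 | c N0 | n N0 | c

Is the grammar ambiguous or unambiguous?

Ambiguous

Witness: c c

Derivation 1: N0 ⇒ N0 c ⇒ c c
Derivation 2: N0 ⇒ c N0 ⇒ c c

Two distinct leftmost derivations for the same string.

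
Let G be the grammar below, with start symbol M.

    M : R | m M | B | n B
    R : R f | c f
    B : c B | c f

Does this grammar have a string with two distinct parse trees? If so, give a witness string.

Witness: c f

Derivation 1: M ⇒ R ⇒ c f
Derivation 2: M ⇒ B ⇒ c f

Two distinct leftmost derivations for the same string.

Ambiguous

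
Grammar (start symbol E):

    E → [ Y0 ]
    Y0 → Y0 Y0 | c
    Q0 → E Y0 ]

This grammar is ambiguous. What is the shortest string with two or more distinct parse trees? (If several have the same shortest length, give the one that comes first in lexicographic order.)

length 3: no string has ≥2 trees
length 4: no string has ≥2 trees
length 5: [ c c c ] has 2 parse trees

Two derivations of [ c c c ]:
  E ⇒ [ Y0 ] ⇒ [ Y0 Y0 ] ⇒ [ Y0 Y0 Y0 ] ⇒ [ c Y0 Y0 ] ⇒ [ c c Y0 ] ⇒ [ c c c ]
  E ⇒ [ Y0 ] ⇒ [ Y0 Y0 ] ⇒ [ c Y0 ] ⇒ [ c Y0 Y0 ] ⇒ [ c c Y0 ] ⇒ [ c c c ]

[ c c c ]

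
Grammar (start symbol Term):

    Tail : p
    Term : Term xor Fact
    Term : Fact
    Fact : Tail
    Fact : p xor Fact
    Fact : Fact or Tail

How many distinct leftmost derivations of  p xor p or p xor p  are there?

3

Parse trees for p xor p or p xor p:
  [Term [Term [Term [Fact [Tail p]]] xor [Fact [Fact [Tail p]] or [Tail p]]] xor [Fact [Tail p]]]
  [Term [Term [Fact p xor [Fact [Fact [Tail p]] or [Tail p]]]] xor [Fact [Tail p]]]
  [Term [Term [Fact [Fact p xor [Fact [Tail p]]] or [Tail p]]] xor [Fact [Tail p]]]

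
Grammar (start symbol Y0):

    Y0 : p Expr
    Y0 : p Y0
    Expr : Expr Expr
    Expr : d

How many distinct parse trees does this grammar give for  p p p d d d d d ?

Parse trees for p p p d d d d d (showing first 6 of 14):
  [Y0 p [Y0 p [Y0 p [Expr [Expr d] [Expr [Expr d] [Expr [Expr d] [Expr [Expr d] [Expr d]]]]]]]]
  [Y0 p [Y0 p [Y0 p [Expr [Expr d] [Expr [Expr d] [Expr [Expr [Expr d] [Expr d]] [Expr d]]]]]]]
  [Y0 p [Y0 p [Y0 p [Expr [Expr d] [Expr [Expr [Expr d] [Expr d]] [Expr [Expr d] [Expr d]]]]]]]
  [Y0 p [Y0 p [Y0 p [Expr [Expr d] [Expr [Expr [Expr d] [Expr [Expr d] [Expr d]]] [Expr d]]]]]]
  [Y0 p [Y0 p [Y0 p [Expr [Expr d] [Expr [Expr [Expr [Expr d] [Expr d]] [Expr d]] [Expr d]]]]]]
  [Y0 p [Y0 p [Y0 p [Expr [Expr [Expr d] [Expr d]] [Expr [Expr d] [Expr [Expr d] [Expr d]]]]]]]

14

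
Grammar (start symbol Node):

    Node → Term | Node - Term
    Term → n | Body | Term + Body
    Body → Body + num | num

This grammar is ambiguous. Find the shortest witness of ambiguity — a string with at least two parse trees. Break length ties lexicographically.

length 1: no string has ≥2 trees
length 3: num + num has 2 parse trees

Two derivations of num + num:
  Node ⇒ Term ⇒ Body ⇒ Body + num ⇒ num + num
  Node ⇒ Term ⇒ Term + Body ⇒ Body + Body ⇒ num + Body ⇒ num + num

num + num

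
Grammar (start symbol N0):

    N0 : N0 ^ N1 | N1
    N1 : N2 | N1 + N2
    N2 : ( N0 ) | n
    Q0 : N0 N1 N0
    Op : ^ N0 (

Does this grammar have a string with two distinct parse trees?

(Q0, Op are unreachable from N0, so their rules don't affect L(N0).) The grammar is stratified — N0 handles '^' (left-recursive), N1 handles '+', N2 atoms. Each operator has a fixed associativity and precedence level, so every string has one parse.

Unambiguous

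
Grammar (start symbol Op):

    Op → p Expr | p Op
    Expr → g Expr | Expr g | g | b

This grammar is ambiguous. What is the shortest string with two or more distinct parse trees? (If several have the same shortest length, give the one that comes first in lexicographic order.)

length 2: no string has ≥2 trees
length 3: p g g has 2 parse trees

Two derivations of p g g:
  Op ⇒ p Expr ⇒ p g Expr ⇒ p g g
  Op ⇒ p Expr ⇒ p Expr g ⇒ p g g

p g g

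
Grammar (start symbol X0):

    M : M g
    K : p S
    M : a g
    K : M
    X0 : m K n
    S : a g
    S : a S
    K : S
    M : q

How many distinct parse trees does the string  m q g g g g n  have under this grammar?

Parse trees for m q g g g g n:
  [X0 m [K [M [M [M [M [M q] g] g] g] g]] n]

1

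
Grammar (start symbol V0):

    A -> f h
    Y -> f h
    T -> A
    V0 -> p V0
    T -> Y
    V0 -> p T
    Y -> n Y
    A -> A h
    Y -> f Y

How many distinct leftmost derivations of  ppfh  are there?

Parse trees for ppfh:
  [V0 p [V0 p [T [A f h]]]]
  [V0 p [V0 p [T [Y f h]]]]

2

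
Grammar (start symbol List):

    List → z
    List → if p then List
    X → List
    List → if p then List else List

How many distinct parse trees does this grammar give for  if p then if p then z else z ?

Parse trees for if p then if p then z else z:
  [List if p then [List if p then [List z] else [List z]]]
  [List if p then [List if p then [List z]] else [List z]]

2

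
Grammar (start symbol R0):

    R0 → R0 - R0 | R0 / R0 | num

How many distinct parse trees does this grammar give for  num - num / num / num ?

Parse trees for num - num / num / num:
  [R0 [R0 num] - [R0 [R0 num] / [R0 [R0 num] / [R0 num]]]]
  [R0 [R0 num] - [R0 [R0 [R0 num] / [R0 num]] / [R0 num]]]
  [R0 [R0 [R0 num] - [R0 num]] / [R0 [R0 num] / [R0 num]]]
  [R0 [R0 [R0 num] - [R0 [R0 num] / [R0 num]]] / [R0 num]]
  [R0 [R0 [R0 [R0 num] - [R0 num]] / [R0 num]] / [R0 num]]

5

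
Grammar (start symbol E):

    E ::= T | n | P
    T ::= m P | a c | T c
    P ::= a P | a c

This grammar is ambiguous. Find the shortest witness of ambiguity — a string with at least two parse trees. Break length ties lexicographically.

a c

length 1: no string has ≥2 trees
length 2: a c has 2 parse trees

Two derivations of a c:
  E ⇒ T ⇒ a c
  E ⇒ P ⇒ a c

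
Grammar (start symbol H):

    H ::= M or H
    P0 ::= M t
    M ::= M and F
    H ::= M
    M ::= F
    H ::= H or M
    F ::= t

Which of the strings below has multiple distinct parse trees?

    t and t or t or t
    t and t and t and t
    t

t and t or t or t: 4 trees
t and t and t and t: 1 tree
t: 1 tree

t and t or t or t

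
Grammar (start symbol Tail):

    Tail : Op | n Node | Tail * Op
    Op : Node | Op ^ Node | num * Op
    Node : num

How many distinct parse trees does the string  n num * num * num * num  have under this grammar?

4

Parse trees for n num * num * num * num:
  [Tail [Tail n [Node num]] * [Op num * [Op num * [Op [Node num]]]]]
  [Tail [Tail [Tail n [Node num]] * [Op [Node num]]] * [Op num * [Op [Node num]]]]
  [Tail [Tail [Tail n [Node num]] * [Op num * [Op [Node num]]]] * [Op [Node num]]]
  [Tail [Tail [Tail [Tail n [Node num]] * [Op [Node num]]] * [Op [Node num]]] * [Op [Node num]]]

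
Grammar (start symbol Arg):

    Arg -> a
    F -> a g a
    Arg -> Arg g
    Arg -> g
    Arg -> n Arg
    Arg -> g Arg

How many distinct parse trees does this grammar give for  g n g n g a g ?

6

Parse trees for g n g n g a g:
  [Arg [Arg g [Arg n [Arg g [Arg n [Arg g [Arg a]]]]]] g]
  [Arg g [Arg [Arg n [Arg g [Arg n [Arg g [Arg a]]]]] g]]
  [Arg g [Arg n [Arg [Arg g [Arg n [Arg g [Arg a]]]] g]]]
  [Arg g [Arg n [Arg g [Arg [Arg n [Arg g [Arg a]]] g]]]]
  [Arg g [Arg n [Arg g [Arg n [Arg [Arg g [Arg a]] g]]]]]
  [Arg g [Arg n [Arg g [Arg n [Arg g [Arg [Arg a] g]]]]]]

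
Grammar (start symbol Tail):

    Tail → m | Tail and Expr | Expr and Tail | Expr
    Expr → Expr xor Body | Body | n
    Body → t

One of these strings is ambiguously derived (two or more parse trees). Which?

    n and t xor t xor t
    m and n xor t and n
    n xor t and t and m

n and t xor t xor t: 2 trees
m and n xor t and n: 1 tree
n xor t and t and m: 1 tree

n and t xor t xor t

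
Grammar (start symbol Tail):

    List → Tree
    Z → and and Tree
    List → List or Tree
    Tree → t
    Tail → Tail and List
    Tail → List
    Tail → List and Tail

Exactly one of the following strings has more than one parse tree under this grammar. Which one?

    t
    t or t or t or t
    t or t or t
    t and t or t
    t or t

t: 1 tree
t or t or t or t: 1 tree
t or t or t: 1 tree
t and t or t: 2 trees
t or t: 1 tree

t and t or t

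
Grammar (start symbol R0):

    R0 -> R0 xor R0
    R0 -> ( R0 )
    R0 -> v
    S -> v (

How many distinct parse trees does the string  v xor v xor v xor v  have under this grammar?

Parse trees for v xor v xor v xor v:
  [R0 [R0 v] xor [R0 [R0 v] xor [R0 [R0 v] xor [R0 v]]]]
  [R0 [R0 v] xor [R0 [R0 [R0 v] xor [R0 v]] xor [R0 v]]]
  [R0 [R0 [R0 v] xor [R0 v]] xor [R0 [R0 v] xor [R0 v]]]
  [R0 [R0 [R0 v] xor [R0 [R0 v] xor [R0 v]]] xor [R0 v]]
  [R0 [R0 [R0 [R0 v] xor [R0 v]] xor [R0 v]] xor [R0 v]]

5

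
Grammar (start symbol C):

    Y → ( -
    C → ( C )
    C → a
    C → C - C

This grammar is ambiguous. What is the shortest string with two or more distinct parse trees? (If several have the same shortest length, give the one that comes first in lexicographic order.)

a - a - a

length 1: no string has ≥2 trees
length 3: no string has ≥2 trees
length 5: a - a - a has 2 parse trees

Two derivations of a - a - a:
  C ⇒ C - C ⇒ a - C ⇒ a - C - C ⇒ a - a - C ⇒ a - a - a
  C ⇒ C - C ⇒ C - C - C ⇒ a - C - C ⇒ a - a - C ⇒ a - a - a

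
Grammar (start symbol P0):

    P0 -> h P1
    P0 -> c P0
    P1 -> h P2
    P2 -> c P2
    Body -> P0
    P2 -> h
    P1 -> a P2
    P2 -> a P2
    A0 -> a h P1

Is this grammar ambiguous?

Only P0, P1, P2 are reachable from P0; ignoring the rest: The reachable rules are right-linear with at most one rule per (nonterminal, next-terminal) pair. Each input token forces the next rule, so parsing is deterministic.

Unambiguous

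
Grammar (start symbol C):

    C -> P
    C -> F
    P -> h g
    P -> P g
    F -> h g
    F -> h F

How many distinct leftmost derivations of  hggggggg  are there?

Parse trees for hggggggg:
  [C [P [P [P [P [P [P [P h g] g] g] g] g] g] g]]

1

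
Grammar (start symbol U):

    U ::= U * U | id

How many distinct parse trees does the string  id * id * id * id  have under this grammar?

Parse trees for id * id * id * id:
  [U [U id] * [U [U id] * [U [U id] * [U id]]]]
  [U [U id] * [U [U [U id] * [U id]] * [U id]]]
  [U [U [U id] * [U id]] * [U [U id] * [U id]]]
  [U [U [U id] * [U [U id] * [U id]]] * [U id]]
  [U [U [U [U id] * [U id]] * [U id]] * [U id]]

5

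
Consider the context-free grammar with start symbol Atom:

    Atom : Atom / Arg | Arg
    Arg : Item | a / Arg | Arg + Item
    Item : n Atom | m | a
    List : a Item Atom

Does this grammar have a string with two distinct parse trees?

Ambiguous

Witness: a / a

Derivation 1: Atom ⇒ Atom / Arg ⇒ Arg / Arg ⇒ Item / Arg ⇒ a / Arg ⇒ a / Item ⇒ a / a
Derivation 2: Atom ⇒ Arg ⇒ a / Arg ⇒ a / Item ⇒ a / a

Two distinct leftmost derivations for the same string.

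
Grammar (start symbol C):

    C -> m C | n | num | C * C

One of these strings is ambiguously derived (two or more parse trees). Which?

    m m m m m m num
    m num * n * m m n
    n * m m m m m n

m m m m m m num: 1 tree
m num * n * m m n: 5 trees
n * m m m m m n: 1 tree

m num * n * m m n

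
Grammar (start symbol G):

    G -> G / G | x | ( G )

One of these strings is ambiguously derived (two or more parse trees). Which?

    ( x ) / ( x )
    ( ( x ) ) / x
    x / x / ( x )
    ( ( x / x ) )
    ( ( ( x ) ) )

( x ) / ( x ): 1 tree
( ( x ) ) / x: 1 tree
x / x / ( x ): 2 trees
( ( x / x ) ): 1 tree
( ( ( x ) ) ): 1 tree

x / x / ( x )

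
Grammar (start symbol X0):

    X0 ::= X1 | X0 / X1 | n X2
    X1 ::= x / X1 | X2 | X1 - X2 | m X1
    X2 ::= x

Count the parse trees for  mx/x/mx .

Parse trees for mx/x/mx:
  [X0 [X1 m [X1 x / [X1 x / [X1 m [X1 [X2 x]]]]]]]
  [X0 [X0 [X1 m [X1 [X2 x]]]] / [X1 x / [X1 m [X1 [X2 x]]]]]
  [X0 [X0 [X1 m [X1 x / [X1 [X2 x]]]]] / [X1 m [X1 [X2 x]]]]
  [X0 [X0 [X0 [X1 m [X1 [X2 x]]]] / [X1 [X2 x]]] / [X1 m [X1 [X2 x]]]]

4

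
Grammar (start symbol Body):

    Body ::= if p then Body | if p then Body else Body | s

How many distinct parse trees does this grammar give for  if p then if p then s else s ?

2

Parse trees for if p then if p then s else s:
  [Body if p then [Body if p then [Body s] else [Body s]]]
  [Body if p then [Body if p then [Body s]] else [Body s]]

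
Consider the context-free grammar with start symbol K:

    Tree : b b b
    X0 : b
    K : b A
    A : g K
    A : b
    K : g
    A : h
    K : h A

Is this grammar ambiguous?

Only K, A are reachable from K; ignoring the rest: Restricted to the reachable nonterminals, every rule has the form A → t or A → t B, and no two rules for the same A share a first terminal. The grammar encodes a DFA — one run per string.

Unambiguous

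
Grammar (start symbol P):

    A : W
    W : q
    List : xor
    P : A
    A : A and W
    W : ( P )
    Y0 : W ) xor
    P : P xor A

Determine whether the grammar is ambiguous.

(Y0, List are unreachable from P, so their rules don't affect L(P).) P → P xor A | A  ;  A → A and W | W  — a left-associative chain with W at the bottom. Each string factors uniquely by precedence.

Unambiguous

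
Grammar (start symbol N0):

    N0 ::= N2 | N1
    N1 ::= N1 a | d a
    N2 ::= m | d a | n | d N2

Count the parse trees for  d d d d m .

Parse trees for d d d d m:
  [N0 [N2 d [N2 d [N2 d [N2 d [N2 m]]]]]]

1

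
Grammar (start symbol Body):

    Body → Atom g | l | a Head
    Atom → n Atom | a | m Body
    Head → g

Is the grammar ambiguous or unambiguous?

Ambiguous

Witness: a g

Derivation 1: Body ⇒ Atom g ⇒ a g
Derivation 2: Body ⇒ a Head ⇒ a g

Two distinct leftmost derivations for the same string.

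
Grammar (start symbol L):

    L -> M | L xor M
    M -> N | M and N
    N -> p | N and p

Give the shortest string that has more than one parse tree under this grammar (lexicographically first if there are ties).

p and p

length 1: no string has ≥2 trees
length 3: p and p has 2 parse trees

Two derivations of p and p:
  L ⇒ M ⇒ N ⇒ N and p ⇒ p and p
  L ⇒ M ⇒ M and N ⇒ N and N ⇒ p and N ⇒ p and p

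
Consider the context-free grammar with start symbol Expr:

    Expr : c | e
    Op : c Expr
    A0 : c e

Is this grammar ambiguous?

(Op, A0 are unreachable from Expr, so their rules don't affect L(Expr).) Each reachable nonterminal has at most one production per leading terminal, and all productions are right-linear; the derivation is determined token-by-token.

Unambiguous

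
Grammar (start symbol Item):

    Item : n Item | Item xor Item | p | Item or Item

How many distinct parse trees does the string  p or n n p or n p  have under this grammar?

Parse trees for p or n n p or n p:
  [Item [Item p] or [Item n [Item n [Item [Item p] or [Item n [Item p]]]]]]
  [Item [Item p] or [Item n [Item [Item n [Item p]] or [Item n [Item p]]]]]
  [Item [Item p] or [Item [Item n [Item n [Item p]]] or [Item n [Item p]]]]
  [Item [Item [Item p] or [Item n [Item n [Item p]]]] or [Item n [Item p]]]

4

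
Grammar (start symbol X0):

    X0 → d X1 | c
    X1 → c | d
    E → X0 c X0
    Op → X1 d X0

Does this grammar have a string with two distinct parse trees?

Unambiguous

Only X0, X1 are reachable from X0; ignoring the rest: Each reachable nonterminal has at most one production per leading terminal, and all productions are right-linear; the derivation is determined token-by-token.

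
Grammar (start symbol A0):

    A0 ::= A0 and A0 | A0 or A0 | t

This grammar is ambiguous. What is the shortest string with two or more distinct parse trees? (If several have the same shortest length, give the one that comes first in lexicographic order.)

t and t and t

length 1: no string has ≥2 trees
length 3: no string has ≥2 trees
length 5: t and t and t has 2 parse trees

Two derivations of t and t and t:
  A0 ⇒ A0 and A0 ⇒ A0 and A0 and A0 ⇒ t and A0 and A0 ⇒ t and t and A0 ⇒ t and t and t
  A0 ⇒ A0 and A0 ⇒ t and A0 ⇒ t and A0 and A0 ⇒ t and t and A0 ⇒ t and t and t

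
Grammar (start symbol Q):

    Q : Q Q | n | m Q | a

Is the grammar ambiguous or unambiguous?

Ambiguous

Witness: a a a

Derivation 1: Q ⇒ Q Q ⇒ Q Q Q ⇒ a Q Q ⇒ a a Q ⇒ a a a
Derivation 2: Q ⇒ Q Q ⇒ a Q ⇒ a Q Q ⇒ a a Q ⇒ a a a

Two distinct leftmost derivations for the same string.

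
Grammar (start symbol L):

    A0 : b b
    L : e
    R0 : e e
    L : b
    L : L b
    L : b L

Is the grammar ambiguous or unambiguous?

Witness: b b

Derivation 1: L ⇒ L b ⇒ b b
Derivation 2: L ⇒ b L ⇒ b b

Two distinct leftmost derivations for the same string.

Ambiguous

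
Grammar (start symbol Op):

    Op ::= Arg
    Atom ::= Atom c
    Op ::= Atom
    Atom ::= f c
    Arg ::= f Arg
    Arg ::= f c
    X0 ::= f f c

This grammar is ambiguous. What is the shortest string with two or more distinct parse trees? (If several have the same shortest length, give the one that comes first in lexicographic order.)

length 2: f c has 2 parse trees

Two derivations of f c:
  Op ⇒ Arg ⇒ f c
  Op ⇒ Atom ⇒ f c

f c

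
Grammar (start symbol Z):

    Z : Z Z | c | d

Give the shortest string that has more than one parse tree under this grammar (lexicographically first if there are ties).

length 1: no string has ≥2 trees
length 2: no string has ≥2 trees
length 3: c c c has 2 parse trees

Two derivations of c c c:
  Z ⇒ Z Z ⇒ Z Z Z ⇒ c Z Z ⇒ c c Z ⇒ c c c
  Z ⇒ Z Z ⇒ c Z ⇒ c Z Z ⇒ c c Z ⇒ c c c

c c c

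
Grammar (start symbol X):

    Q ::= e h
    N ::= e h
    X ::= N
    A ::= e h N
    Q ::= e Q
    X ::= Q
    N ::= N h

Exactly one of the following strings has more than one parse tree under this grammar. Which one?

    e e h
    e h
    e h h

e h

e e h: 1 tree
e h: 2 trees
e h h: 1 tree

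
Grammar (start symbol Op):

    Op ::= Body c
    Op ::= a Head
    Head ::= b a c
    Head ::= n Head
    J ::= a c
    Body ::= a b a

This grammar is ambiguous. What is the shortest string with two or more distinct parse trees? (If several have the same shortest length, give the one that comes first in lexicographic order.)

length 4: a b a c has 2 parse trees

Two derivations of a b a c:
  Op ⇒ Body c ⇒ a b a c
  Op ⇒ a Head ⇒ a b a c

a b a c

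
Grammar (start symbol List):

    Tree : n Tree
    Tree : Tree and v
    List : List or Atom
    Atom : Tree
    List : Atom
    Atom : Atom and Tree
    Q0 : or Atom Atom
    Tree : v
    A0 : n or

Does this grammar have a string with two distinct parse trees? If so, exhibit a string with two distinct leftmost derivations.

Witness: v and v

Derivation 1: List ⇒ Atom ⇒ Tree ⇒ Tree and v ⇒ v and v
Derivation 2: List ⇒ Atom ⇒ Atom and Tree ⇒ Tree and Tree ⇒ v and Tree ⇒ v and v

Two distinct leftmost derivations for the same string.

Ambiguous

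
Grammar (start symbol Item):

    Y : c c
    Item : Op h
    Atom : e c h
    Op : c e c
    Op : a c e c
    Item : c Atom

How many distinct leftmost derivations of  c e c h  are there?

2

Parse trees for c e c h:
  [Item [Op c e c] h]
  [Item c [Atom e c h]]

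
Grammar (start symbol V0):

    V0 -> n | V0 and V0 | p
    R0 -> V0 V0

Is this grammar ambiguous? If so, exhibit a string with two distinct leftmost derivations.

Ambiguous

Witness: n and n and n

Derivation 1: V0 ⇒ V0 and V0 ⇒ n and V0 ⇒ n and V0 and V0 ⇒ n and n and V0 ⇒ n and n and n
Derivation 2: V0 ⇒ V0 and V0 ⇒ V0 and V0 and V0 ⇒ n and V0 and V0 ⇒ n and n and V0 ⇒ n and n and n

Two distinct leftmost derivations for the same string.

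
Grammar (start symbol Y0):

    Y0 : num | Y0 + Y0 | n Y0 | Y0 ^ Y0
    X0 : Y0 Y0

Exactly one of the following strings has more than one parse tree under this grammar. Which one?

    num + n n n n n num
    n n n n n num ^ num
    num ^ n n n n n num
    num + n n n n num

num + n n n n n num: 1 tree
n n n n n num ^ num: 6 trees
num ^ n n n n n num: 1 tree
num + n n n n num: 1 tree

n n n n n num ^ num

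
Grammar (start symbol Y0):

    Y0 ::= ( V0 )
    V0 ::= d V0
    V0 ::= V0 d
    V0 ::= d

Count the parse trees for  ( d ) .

Parse trees for ( d ):
  [Y0 ( [V0 d] )]

1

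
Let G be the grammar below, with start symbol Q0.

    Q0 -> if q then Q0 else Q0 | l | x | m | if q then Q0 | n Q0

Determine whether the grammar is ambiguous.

Witness: if q then if q then l else l

Derivation 1: Q0 ⇒ if q then Q0 else Q0 ⇒ if q then if q then Q0 else Q0 ⇒ if q then if q then l else Q0 ⇒ if q then if q then l else l
Derivation 2: Q0 ⇒ if q then Q0 ⇒ if q then if q then Q0 else Q0 ⇒ if q then if q then l else Q0 ⇒ if q then if q then l else l

Two distinct leftmost derivations for the same string.

Ambiguous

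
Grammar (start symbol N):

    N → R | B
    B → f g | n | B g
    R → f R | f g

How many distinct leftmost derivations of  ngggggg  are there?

Parse trees for ngggggg:
  [N [B [B [B [B [B [B [B n] g] g] g] g] g] g]]

1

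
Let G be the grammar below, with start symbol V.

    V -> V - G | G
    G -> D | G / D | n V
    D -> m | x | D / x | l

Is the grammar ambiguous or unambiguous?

Ambiguous

Witness: l / x

Derivation 1: V ⇒ G ⇒ D ⇒ D / x ⇒ l / x
Derivation 2: V ⇒ G ⇒ G / D ⇒ D / D ⇒ l / D ⇒ l / x

Two distinct leftmost derivations for the same string.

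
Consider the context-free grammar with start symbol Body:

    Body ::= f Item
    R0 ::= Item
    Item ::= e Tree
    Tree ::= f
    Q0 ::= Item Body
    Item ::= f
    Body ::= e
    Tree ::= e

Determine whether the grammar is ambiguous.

Only Body, Item, Tree are reachable from Body; ignoring the rest: Each reachable nonterminal has at most one production per leading terminal, and all productions are right-linear; the derivation is determined token-by-token.

Unambiguous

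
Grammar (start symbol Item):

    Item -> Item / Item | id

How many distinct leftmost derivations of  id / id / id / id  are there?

Parse trees for id / id / id / id:
  [Item [Item id] / [Item [Item id] / [Item [Item id] / [Item id]]]]
  [Item [Item id] / [Item [Item [Item id] / [Item id]] / [Item id]]]
  [Item [Item [Item id] / [Item id]] / [Item [Item id] / [Item id]]]
  [Item [Item [Item id] / [Item [Item id] / [Item id]]] / [Item id]]
  [Item [Item [Item [Item id] / [Item id]] / [Item id]] / [Item id]]

5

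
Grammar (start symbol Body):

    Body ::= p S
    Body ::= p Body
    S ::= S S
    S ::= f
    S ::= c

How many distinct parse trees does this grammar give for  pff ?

1

Parse trees for pff:
  [Body p [S [S f] [S f]]]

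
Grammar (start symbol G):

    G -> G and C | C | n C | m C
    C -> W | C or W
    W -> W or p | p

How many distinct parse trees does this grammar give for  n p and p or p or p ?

4

Parse trees for n p and p or p or p:
  [G [G n [C [W p]]] and [C [W [W [W p] or p] or p]]]
  [G [G n [C [W p]]] and [C [C [W p]] or [W [W p] or p]]]
  [G [G n [C [W p]]] and [C [C [W [W p] or p]] or [W p]]]
  [G [G n [C [W p]]] and [C [C [C [W p]] or [W p]] or [W p]]]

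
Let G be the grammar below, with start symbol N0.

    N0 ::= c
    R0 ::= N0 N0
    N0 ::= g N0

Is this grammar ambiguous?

Unambiguous

(R0 is unreachable from N0, so its rules don't affect L(N0).) Each reachable nonterminal has at most one production per leading terminal, and all productions are right-linear; the derivation is determined token-by-token.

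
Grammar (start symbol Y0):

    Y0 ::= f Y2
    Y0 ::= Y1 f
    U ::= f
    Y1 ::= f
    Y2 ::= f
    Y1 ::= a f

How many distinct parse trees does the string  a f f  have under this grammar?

Parse trees for a f f:
  [Y0 [Y1 a f] f]

1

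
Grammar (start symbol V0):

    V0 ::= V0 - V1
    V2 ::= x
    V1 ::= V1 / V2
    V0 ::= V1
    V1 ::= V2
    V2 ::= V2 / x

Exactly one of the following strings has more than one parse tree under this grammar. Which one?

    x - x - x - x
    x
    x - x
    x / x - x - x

x - x - x - x: 1 tree
x: 1 tree
x - x: 1 tree
x / x - x - x: 2 trees

x / x - x - x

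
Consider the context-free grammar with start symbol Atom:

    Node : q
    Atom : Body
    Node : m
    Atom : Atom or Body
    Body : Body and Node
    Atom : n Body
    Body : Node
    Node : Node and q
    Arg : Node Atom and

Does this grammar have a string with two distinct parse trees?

Witness: m and q

Derivation 1: Atom ⇒ Body ⇒ Body and Node ⇒ Node and Node ⇒ m and Node ⇒ m and q
Derivation 2: Atom ⇒ Body ⇒ Node ⇒ Node and q ⇒ m and q

Two distinct leftmost derivations for the same string.

Ambiguous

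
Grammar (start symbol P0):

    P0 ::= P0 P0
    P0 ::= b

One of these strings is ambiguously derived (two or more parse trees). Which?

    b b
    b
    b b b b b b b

b b b b b b b

b b: 1 tree
b: 1 tree
b b b b b b b: 132 trees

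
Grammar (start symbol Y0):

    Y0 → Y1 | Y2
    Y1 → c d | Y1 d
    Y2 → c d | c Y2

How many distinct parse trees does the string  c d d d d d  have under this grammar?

Parse trees for c d d d d d:
  [Y0 [Y1 [Y1 [Y1 [Y1 [Y1 c d] d] d] d] d]]

1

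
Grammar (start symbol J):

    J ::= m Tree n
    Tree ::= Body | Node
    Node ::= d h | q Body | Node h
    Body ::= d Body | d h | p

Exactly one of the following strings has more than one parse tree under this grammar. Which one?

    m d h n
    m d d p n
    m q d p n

m d h n: 2 trees
m d d p n: 1 tree
m q d p n: 1 tree

m d h n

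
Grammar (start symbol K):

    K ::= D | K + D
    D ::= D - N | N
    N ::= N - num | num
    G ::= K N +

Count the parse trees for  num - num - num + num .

4

Parse trees for num - num - num + num:
  [K [K [D [D [N num]] - [N [N num] - num]]] + [D [N num]]]
  [K [K [D [D [D [N num]] - [N num]] - [N num]]] + [D [N num]]]
  [K [K [D [D [N [N num] - num]] - [N num]]] + [D [N num]]]
  [K [K [D [N [N [N num] - num] - num]]] + [D [N num]]]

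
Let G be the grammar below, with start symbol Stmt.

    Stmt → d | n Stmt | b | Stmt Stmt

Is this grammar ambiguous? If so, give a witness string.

Ambiguous

Witness: b b b

Derivation 1: Stmt ⇒ Stmt Stmt ⇒ b Stmt ⇒ b Stmt Stmt ⇒ b b Stmt ⇒ b b b
Derivation 2: Stmt ⇒ Stmt Stmt ⇒ Stmt Stmt Stmt ⇒ b Stmt Stmt ⇒ b b Stmt ⇒ b b b

Two distinct leftmost derivations for the same string.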